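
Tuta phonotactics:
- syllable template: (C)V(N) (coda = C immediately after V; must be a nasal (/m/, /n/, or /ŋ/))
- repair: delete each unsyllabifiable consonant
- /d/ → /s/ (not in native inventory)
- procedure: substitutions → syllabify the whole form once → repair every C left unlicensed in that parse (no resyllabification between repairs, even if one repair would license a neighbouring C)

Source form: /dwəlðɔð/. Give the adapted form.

wəðɔ

Substitution: /d/ → /s/, giving /swəlðɔð/.
The consonants /s/, /l/, /ð/ cannot be parsed into a legal (C)V(N) syllable (only a nasal (/m/, /n/, or /ŋ/) is licensed in coda position; onsets are limited to one consonant).
Deletion applies to /s/, /l/, /ð/.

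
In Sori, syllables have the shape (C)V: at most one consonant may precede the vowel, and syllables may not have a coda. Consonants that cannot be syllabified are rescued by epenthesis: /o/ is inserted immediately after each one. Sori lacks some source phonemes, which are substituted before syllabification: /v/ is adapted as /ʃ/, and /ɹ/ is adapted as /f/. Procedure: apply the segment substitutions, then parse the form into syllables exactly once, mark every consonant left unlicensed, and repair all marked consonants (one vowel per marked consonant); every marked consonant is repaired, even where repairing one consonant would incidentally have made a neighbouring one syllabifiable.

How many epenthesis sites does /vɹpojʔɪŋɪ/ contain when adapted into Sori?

3

After substitution the input is /ʃfpojʔɪŋɪ/.
The unsyllabifiable consonants are /ʃ/, /f/, /j/; each receives one epenthetic vowel.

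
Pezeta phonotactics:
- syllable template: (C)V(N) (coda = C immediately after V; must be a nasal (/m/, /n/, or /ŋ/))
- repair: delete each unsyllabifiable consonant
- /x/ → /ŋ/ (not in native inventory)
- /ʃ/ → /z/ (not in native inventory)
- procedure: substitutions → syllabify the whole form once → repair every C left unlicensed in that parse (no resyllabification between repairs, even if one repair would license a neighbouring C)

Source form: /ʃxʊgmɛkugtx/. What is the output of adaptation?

Substitution: /ʃ/ → /z/, /x/ → /ŋ/, giving /zŋʊgmɛkugtŋ/.
Syllabifying with onset maximization leaves /z/, /g/, /g/, /t/, /ŋ/ stranded (only a nasal (/m/, /n/, or /ŋ/) is licensed in coda position; onsets are limited to one consonant).
Deleting the stranded consonants removes /z/, /g/, /g/, /t/, /ŋ/.

ŋʊmɛku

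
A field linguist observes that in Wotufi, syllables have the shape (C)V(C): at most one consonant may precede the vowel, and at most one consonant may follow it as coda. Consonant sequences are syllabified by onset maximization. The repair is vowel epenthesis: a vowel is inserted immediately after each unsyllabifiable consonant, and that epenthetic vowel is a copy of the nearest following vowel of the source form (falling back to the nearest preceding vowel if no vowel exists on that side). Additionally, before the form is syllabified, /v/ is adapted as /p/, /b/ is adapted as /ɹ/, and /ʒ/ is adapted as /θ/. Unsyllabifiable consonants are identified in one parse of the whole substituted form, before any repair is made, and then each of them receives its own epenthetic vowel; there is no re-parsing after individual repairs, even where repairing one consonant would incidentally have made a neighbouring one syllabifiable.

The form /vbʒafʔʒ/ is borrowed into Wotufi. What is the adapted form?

Substitution: /v/ → /p/, /b/ → /ɹ/, /ʒ/ → /θ/, giving /pɹθafʔθ/.
The consonants /p/, /ɹ/, /ʔ/, /θ/ cannot be parsed into a legal (C)V(C) syllable (at most one coda consonant is licensed; onsets are limited to one consonant).
Each unlicensed consonant becomes the onset of a new syllable: /p/ → /pa/, /ɹ/ → /ɹa/, /ʔ/ → /ʔa/, /θ/ → /θa/.

paɹaθafʔaθa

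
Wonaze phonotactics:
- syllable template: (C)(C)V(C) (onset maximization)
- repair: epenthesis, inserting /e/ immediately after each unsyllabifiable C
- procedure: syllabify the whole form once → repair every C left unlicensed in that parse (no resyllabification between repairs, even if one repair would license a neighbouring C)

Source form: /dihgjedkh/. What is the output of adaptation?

dihgjedkehe

Under (C)(C)V(C), the unsyllabifiable consonants are /k/, /h/ (at most one coda consonant is licensed; onsets may contain at most 2 consonants).
Inserting the epenthetic vowel yields /k/ → /ke/, /h/ → /he/.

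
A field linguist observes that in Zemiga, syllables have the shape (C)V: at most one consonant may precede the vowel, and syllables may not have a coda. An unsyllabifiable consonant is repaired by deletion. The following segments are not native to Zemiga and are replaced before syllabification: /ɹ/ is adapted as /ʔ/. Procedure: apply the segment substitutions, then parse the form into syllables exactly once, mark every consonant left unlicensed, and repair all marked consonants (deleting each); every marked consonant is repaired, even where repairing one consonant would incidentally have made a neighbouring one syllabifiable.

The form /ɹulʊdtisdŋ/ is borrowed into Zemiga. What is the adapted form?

ʔulʊti

Substitution: /ɹ/ → /ʔ/, giving /ʔulʊdtisdŋ/.
The consonants /d/, /s/, /d/, /ŋ/ cannot be parsed into a legal (C)V syllable (no codas are permitted; onsets are limited to one consonant).
Deletion applies to /d/, /s/, /d/, /ŋ/.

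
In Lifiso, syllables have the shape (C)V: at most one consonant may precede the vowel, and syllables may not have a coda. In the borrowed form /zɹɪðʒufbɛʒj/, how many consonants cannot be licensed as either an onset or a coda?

The consonants /z/, /ð/, /f/, /ʒ/, /j/ cannot be parsed into a legal (C)V syllable (no codas are permitted; onsets are limited to one consonant).

5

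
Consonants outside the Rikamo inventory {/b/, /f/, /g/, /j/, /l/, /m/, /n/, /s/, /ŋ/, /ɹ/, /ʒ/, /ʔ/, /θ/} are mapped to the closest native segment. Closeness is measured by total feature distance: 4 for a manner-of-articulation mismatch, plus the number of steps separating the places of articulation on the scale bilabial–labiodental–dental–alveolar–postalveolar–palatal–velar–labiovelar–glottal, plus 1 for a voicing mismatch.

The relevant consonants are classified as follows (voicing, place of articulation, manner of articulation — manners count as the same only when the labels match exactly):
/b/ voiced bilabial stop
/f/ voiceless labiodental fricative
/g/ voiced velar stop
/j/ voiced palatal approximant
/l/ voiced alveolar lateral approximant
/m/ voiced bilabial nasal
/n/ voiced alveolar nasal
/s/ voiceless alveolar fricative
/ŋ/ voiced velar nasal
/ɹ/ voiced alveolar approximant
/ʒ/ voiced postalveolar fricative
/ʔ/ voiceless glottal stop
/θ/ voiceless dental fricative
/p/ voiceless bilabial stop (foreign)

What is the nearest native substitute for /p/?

b

/b/ is closest: same manner (stop), place distance 0 (bilabial→bilabial), voicing differs (+1); total 1. Next closest is /f/ at distance 5.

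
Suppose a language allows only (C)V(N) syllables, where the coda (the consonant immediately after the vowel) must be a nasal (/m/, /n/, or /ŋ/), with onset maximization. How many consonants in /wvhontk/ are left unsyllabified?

4

Under (C)V(N), the unsyllabifiable consonants are /w/, /v/, /t/, /k/ (only a nasal (/m/, /n/, or /ŋ/) is licensed in coda position; onsets are limited to one consonant).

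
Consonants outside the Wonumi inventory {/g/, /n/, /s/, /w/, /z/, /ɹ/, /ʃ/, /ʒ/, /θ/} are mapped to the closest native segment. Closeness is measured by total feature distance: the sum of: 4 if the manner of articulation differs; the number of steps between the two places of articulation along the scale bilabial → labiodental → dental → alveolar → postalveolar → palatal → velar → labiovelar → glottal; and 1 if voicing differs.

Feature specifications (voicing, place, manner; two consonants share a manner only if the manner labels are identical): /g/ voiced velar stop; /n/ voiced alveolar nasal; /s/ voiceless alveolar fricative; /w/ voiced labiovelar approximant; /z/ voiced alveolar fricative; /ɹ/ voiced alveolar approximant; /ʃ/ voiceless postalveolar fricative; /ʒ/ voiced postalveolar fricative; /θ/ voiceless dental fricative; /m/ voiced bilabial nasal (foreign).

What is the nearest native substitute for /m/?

/n/ is closest: same manner (nasal), place distance 3 (bilabial→alveolar), same voicing; total 3. Next closest is /z/ at distance 7.

n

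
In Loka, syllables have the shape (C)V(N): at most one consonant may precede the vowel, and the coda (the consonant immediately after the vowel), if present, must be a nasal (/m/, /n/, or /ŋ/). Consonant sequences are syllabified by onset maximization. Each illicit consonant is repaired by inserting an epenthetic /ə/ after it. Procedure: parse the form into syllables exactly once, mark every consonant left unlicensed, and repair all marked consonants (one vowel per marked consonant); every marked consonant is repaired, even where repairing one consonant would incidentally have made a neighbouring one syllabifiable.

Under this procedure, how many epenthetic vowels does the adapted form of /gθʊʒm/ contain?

The unsyllabifiable consonants are /g/, /ʒ/, /m/; each receives one epenthetic vowel.

3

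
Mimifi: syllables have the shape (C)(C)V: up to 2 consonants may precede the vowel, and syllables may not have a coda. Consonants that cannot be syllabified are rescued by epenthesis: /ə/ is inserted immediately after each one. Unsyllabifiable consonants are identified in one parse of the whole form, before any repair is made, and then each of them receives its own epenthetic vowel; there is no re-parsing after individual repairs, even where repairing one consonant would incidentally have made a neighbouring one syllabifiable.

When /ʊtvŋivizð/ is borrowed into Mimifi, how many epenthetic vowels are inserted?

3

The unsyllabifiable consonants are /t/, /z/, /ð/; each receives one epenthetic vowel.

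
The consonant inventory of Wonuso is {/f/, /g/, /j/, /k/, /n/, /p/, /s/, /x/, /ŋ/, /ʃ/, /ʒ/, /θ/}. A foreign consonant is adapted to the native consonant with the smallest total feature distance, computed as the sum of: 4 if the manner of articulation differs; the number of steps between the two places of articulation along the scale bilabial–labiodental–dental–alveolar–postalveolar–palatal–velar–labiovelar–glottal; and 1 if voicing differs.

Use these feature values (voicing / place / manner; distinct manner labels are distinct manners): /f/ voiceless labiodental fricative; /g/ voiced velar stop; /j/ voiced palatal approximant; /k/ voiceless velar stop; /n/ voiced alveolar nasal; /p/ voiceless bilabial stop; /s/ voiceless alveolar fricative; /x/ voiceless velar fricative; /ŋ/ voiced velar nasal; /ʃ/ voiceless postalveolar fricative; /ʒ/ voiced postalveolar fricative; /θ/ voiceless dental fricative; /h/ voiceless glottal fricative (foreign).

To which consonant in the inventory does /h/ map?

/x/ is closest: same manner (fricative), place distance 2 (glottal→velar), same voicing; total 2. Next closest is /ʃ/ at distance 4.

x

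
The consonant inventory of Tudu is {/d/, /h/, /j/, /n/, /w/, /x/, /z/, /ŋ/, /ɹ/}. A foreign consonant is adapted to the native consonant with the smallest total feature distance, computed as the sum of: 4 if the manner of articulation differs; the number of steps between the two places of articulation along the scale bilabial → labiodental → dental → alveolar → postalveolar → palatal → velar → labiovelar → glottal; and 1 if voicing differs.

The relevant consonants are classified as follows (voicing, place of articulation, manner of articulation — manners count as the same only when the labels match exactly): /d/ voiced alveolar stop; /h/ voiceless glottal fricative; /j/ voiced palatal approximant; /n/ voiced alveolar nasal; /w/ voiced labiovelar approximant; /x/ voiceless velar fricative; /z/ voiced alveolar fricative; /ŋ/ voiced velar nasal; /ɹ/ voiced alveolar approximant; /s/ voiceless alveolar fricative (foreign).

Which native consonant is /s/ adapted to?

z

/z/ is closest: same manner (fricative), place distance 0 (alveolar→alveolar), voicing differs (+1); total 1. Next closest is /x/ at distance 3.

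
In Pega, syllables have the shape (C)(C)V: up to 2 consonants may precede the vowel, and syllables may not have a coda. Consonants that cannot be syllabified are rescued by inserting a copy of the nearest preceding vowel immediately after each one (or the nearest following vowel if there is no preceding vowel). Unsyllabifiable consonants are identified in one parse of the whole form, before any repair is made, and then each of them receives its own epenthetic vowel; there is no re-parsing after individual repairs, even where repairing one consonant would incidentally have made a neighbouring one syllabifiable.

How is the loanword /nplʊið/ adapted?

nʊplʊiði

Under (C)(C)V, the unsyllabifiable consonants are /n/, /ð/ (no codas are permitted; onsets may contain at most 2 consonants).
Each unlicensed consonant becomes the onset of a new syllable: /n/ → /nʊ/, /ð/ → /ði/.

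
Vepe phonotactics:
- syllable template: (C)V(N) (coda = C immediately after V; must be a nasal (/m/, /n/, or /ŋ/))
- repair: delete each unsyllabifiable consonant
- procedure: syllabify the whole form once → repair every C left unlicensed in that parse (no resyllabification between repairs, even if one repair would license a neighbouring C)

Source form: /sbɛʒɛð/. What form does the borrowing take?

bɛʒɛ

Under (C)V(N), the unsyllabifiable consonants are /s/, /ð/ (only a nasal (/m/, /n/, or /ŋ/) is licensed in coda position; onsets are limited to one consonant).
Deletion applies to /s/, /ð/.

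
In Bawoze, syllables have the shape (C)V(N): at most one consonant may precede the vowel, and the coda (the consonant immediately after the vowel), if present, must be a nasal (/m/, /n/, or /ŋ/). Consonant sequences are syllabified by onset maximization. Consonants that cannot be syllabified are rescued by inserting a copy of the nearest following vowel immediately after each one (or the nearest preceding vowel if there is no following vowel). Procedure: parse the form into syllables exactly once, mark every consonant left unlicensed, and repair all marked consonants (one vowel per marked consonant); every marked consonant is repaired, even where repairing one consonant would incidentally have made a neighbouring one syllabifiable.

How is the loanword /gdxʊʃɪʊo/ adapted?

Syllabifying with onset maximization leaves /g/, /d/ stranded (only a nasal (/m/, /n/, or /ŋ/) is licensed in coda position; onsets are limited to one consonant).
Each unlicensed consonant becomes the onset of a new syllable: /g/ → /gʊ/, /d/ → /dʊ/.

gʊdʊxʊʃɪʊo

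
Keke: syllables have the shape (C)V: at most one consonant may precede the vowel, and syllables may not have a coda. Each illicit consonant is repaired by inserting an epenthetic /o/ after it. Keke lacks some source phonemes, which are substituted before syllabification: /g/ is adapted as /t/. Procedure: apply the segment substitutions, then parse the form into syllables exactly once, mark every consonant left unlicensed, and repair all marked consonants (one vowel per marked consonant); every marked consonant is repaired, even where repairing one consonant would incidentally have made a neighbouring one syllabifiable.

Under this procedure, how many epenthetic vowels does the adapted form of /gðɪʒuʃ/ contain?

2

After substitution the input is /tðɪʒuʃ/.
The unsyllabifiable consonants are /t/, /ʃ/; each receives one epenthetic vowel.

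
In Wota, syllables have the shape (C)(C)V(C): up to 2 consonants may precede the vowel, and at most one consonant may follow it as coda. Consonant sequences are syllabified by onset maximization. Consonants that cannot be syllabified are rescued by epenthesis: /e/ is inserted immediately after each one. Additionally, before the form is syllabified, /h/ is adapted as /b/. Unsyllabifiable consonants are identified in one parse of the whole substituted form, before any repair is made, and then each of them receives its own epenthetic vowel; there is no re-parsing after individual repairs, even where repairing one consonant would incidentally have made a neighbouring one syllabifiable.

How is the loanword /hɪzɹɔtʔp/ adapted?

bɪzɹɔtʔepe

Substitution: /h/ → /b/, giving /bɪzɹɔtʔp/.
Syllabifying with onset maximization leaves /ʔ/, /p/ stranded (at most one coda consonant is licensed; onsets may contain at most 2 consonants).
Inserting the epenthetic vowel yields /ʔ/ → /ʔe/, /p/ → /pe/.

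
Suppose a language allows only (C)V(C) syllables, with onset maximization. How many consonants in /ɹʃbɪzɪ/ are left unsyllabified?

Syllabifying with onset maximization leaves /ɹ/, /ʃ/ stranded (at most one coda consonant is licensed; onsets are limited to one consonant).

2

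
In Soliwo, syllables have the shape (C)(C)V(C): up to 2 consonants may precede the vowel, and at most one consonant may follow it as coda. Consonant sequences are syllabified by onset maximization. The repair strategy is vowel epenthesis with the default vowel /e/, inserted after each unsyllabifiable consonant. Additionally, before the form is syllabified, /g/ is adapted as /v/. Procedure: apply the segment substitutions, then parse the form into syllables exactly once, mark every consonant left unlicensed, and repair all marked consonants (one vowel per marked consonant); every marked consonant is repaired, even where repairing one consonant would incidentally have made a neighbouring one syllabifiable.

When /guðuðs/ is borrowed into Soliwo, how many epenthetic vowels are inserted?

1

After substitution the input is /vuðuðs/.
The unsyllabifiable consonants are /s/; each receives one epenthetic vowel.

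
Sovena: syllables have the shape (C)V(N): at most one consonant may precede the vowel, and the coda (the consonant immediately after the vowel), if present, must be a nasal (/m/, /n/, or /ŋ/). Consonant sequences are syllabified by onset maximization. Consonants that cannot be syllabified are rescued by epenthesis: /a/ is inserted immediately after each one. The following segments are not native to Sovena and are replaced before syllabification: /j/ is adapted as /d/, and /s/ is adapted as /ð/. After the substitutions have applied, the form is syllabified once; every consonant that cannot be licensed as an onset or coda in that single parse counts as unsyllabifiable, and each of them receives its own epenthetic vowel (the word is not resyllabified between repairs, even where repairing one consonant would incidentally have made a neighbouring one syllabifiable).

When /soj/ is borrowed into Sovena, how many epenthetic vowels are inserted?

After substitution the input is /ðod/.
The unsyllabifiable consonants are /d/; each receives one epenthetic vowel.

1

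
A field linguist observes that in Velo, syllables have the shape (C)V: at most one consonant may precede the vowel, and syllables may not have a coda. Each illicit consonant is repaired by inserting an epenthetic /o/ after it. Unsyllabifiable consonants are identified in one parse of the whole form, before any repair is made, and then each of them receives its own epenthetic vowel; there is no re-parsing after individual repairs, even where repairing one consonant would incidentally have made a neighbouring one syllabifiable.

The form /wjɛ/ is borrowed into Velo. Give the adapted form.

Syllabifying with onset maximization leaves /w/ stranded (no codas are permitted; onsets are limited to one consonant).
Epenthesis after each stranded consonant: /w/ → /wo/.

wojɛ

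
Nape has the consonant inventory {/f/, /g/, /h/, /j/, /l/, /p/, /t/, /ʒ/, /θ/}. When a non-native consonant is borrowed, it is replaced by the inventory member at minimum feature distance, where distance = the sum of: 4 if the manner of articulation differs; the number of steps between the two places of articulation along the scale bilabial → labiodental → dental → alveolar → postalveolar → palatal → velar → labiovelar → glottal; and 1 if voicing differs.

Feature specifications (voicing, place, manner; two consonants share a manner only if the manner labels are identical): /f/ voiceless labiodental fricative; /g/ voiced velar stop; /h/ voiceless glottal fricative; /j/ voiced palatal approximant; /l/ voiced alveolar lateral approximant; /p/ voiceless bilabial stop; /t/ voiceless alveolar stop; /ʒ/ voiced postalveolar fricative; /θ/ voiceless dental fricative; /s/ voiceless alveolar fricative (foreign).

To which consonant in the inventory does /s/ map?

/θ/ is closest: same manner (fricative), place distance 1 (alveolar→dental), same voicing; total 1. Next closest is /f/ at distance 2.

θ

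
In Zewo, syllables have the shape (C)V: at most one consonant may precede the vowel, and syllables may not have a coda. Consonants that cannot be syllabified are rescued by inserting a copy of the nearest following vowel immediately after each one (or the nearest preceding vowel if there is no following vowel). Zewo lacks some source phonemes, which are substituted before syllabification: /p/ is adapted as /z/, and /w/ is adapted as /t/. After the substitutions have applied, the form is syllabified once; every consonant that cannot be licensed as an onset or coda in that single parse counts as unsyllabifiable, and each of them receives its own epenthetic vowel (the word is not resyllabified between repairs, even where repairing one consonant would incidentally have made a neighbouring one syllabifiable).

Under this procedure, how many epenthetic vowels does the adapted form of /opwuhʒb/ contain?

After substitution the input is /oztuhʒb/.
The unsyllabifiable consonants are /z/, /h/, /ʒ/, /b/; each receives one epenthetic vowel.

4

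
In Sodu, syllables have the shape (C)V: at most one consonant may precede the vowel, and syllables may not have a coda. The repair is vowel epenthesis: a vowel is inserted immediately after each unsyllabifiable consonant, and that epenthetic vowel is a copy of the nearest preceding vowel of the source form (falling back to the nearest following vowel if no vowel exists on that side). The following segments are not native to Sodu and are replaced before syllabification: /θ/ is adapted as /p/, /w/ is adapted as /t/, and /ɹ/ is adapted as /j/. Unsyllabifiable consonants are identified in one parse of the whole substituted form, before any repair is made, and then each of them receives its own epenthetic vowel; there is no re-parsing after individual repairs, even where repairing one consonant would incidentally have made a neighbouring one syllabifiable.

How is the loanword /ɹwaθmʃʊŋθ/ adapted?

jatapamaʃʊŋʊpʊ

Substitution: /ɹ/ → /j/, /w/ → /t/, /θ/ → /p/, giving /jtapmʃʊŋp/.
Under (C)V, the unsyllabifiable consonants are /j/, /p/, /m/, /ŋ/, /p/ (no codas are permitted; onsets are limited to one consonant).
Inserting the epenthetic vowel yields /j/ → /ja/, /p/ → /pa/, /m/ → /ma/, /ŋ/ → /ŋʊ/, /p/ → /pʊ/.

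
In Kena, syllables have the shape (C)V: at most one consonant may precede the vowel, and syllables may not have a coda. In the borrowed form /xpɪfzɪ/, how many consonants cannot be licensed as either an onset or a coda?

2

Syllabifying with onset maximization leaves /x/, /f/ stranded (no codas are permitted; onsets are limited to one consonant).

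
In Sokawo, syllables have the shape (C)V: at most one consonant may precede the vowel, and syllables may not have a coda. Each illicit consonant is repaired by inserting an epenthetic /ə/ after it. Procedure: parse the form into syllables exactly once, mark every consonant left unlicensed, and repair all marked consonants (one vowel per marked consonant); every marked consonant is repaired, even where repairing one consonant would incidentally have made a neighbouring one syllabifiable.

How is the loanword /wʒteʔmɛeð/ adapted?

Under (C)V, the unsyllabifiable consonants are /w/, /ʒ/, /ʔ/, /ð/ (no codas are permitted; onsets are limited to one consonant).
Each unlicensed consonant becomes the onset of a new syllable: /w/ → /wə/, /ʒ/ → /ʒə/, /ʔ/ → /ʔə/, /ð/ → /ðə/.

wəʒəteʔəmɛeðə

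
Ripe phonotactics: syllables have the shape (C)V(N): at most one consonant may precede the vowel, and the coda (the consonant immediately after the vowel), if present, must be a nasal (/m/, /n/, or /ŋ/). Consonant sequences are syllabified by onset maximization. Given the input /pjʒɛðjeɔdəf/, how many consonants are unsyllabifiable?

4

The consonants /p/, /j/, /ð/, /f/ cannot be parsed into a legal (C)V(N) syllable (only a nasal (/m/, /n/, or /ŋ/) is licensed in coda position; onsets are limited to one consonant).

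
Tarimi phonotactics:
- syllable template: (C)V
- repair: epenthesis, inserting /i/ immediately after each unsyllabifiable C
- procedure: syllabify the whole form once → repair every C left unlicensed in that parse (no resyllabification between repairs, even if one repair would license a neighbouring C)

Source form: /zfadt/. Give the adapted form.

The consonants /z/, /d/, /t/ cannot be parsed into a legal (C)V syllable (no codas are permitted; onsets are limited to one consonant).
Inserting the epenthetic vowel yields /z/ → /zi/, /d/ → /di/, /t/ → /ti/.

zifaditi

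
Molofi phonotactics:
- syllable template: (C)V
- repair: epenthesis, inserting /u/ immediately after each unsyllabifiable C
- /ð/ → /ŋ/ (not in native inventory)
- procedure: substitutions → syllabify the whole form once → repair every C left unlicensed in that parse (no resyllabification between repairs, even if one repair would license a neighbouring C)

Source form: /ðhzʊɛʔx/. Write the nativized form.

Substitution: /ð/ → /ŋ/, giving /ŋhzʊɛʔx/.
Under (C)V, the unsyllabifiable consonants are /ŋ/, /h/, /ʔ/, /x/ (no codas are permitted; onsets are limited to one consonant).
Inserting the epenthetic vowel yields /ŋ/ → /ŋu/, /h/ → /hu/, /ʔ/ → /ʔu/, /x/ → /xu/.

ŋuhuzʊɛʔuxu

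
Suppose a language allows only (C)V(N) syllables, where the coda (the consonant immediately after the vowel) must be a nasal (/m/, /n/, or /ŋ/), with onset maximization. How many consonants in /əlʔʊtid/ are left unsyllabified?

2

Under (C)V(N), the unsyllabifiable consonants are /l/, /d/ (only a nasal (/m/, /n/, or /ŋ/) is licensed in coda position; onsets are limited to one consonant).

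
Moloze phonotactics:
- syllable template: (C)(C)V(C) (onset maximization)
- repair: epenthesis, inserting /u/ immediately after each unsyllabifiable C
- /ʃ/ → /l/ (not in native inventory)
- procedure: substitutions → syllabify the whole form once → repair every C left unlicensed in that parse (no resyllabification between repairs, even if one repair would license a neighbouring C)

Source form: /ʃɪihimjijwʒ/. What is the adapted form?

Substitution: /ʃ/ → /l/, giving /lɪihimjijwʒ/.
Syllabifying with onset maximization leaves /w/, /ʒ/ stranded (at most one coda consonant is licensed; onsets may contain at most 2 consonants).
Epenthesis after each stranded consonant: /w/ → /wu/, /ʒ/ → /ʒu/.

lɪihimjijwuʒu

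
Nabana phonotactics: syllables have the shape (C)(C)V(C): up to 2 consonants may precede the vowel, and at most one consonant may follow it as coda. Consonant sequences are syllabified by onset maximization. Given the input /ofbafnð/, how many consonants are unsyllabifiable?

2

Under (C)(C)V(C), the unsyllabifiable consonants are /n/, /ð/ (at most one coda consonant is licensed; onsets may contain at most 2 consonants).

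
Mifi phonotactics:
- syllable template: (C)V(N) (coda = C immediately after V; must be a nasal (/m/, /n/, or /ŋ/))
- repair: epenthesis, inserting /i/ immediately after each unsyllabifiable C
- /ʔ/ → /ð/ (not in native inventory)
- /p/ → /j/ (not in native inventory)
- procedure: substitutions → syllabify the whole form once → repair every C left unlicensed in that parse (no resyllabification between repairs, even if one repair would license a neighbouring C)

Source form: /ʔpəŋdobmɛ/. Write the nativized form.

Substitution: /ʔ/ → /ð/, /p/ → /j/, giving /ðjəŋdobmɛ/.
Under (C)V(N), the unsyllabifiable consonants are /ð/, /b/ (only a nasal (/m/, /n/, or /ŋ/) is licensed in coda position; onsets are limited to one consonant).
Epenthesis after each stranded consonant: /ð/ → /ði/, /b/ → /bi/.

ðijəŋdobimɛ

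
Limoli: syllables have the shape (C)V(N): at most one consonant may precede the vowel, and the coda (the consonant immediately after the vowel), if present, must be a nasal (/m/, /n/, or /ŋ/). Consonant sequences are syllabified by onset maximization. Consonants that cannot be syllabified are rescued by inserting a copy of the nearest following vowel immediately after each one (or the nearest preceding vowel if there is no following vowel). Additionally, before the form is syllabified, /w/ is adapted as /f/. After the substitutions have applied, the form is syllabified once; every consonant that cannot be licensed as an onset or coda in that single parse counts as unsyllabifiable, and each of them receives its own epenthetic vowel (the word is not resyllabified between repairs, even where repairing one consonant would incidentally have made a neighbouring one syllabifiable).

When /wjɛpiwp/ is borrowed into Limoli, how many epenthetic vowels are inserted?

3

After substitution the input is /fjɛpifp/.
The unsyllabifiable consonants are /f/, /f/, /p/; each receives one epenthetic vowel.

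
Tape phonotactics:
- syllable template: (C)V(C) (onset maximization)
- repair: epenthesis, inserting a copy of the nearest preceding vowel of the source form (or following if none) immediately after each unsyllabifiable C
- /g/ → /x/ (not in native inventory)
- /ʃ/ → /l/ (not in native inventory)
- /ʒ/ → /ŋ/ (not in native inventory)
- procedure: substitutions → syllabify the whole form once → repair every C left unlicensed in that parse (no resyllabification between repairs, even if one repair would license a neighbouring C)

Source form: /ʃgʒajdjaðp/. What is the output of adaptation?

laxaŋajdajaðpa

Substitution: /ʃ/ → /l/, /g/ → /x/, /ʒ/ → /ŋ/, giving /lxŋajdjaðp/.
Syllabifying with onset maximization leaves /l/, /x/, /d/, /p/ stranded (at most one coda consonant is licensed; onsets are limited to one consonant).
Inserting the epenthetic vowel yields /l/ → /la/, /x/ → /xa/, /d/ → /da/, /p/ → /pa/.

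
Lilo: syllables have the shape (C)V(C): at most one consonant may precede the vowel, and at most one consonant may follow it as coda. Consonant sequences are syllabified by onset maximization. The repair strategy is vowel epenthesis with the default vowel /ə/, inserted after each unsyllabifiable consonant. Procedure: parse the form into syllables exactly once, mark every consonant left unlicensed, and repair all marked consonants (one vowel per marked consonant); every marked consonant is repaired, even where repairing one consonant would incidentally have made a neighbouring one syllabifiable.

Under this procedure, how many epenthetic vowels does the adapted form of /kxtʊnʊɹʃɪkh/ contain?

3

The unsyllabifiable consonants are /k/, /x/, /h/; each receives one epenthetic vowel.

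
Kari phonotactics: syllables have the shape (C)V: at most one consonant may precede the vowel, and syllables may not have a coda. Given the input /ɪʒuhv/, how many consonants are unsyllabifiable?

2

Syllabifying with onset maximization leaves /h/, /v/ stranded (no codas are permitted; onsets are limited to one consonant).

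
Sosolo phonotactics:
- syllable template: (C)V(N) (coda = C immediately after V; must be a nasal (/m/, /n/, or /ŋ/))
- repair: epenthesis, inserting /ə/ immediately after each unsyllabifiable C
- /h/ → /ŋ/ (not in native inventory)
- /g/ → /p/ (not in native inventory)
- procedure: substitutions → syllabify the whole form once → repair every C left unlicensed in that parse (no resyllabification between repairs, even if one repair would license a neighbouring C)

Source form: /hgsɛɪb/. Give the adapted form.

ŋəpəsɛɪbə

Substitution: /h/ → /ŋ/, /g/ → /p/, giving /ŋpsɛɪb/.
Syllabifying with onset maximization leaves /ŋ/, /p/, /b/ stranded (only a nasal (/m/, /n/, or /ŋ/) is licensed in coda position; onsets are limited to one consonant).
Epenthesis after each stranded consonant: /ŋ/ → /ŋə/, /p/ → /pə/, /b/ → /bə/.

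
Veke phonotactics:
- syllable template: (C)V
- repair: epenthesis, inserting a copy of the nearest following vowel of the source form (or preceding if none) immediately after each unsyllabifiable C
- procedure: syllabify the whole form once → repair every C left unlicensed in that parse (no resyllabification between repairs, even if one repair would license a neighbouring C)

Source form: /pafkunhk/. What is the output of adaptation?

Syllabifying with onset maximization leaves /f/, /n/, /h/, /k/ stranded (no codas are permitted; onsets are limited to one consonant).
Each unlicensed consonant becomes the onset of a new syllable: /f/ → /fu/, /n/ → /nu/, /h/ → /hu/, /k/ → /ku/.

pafukunuhuku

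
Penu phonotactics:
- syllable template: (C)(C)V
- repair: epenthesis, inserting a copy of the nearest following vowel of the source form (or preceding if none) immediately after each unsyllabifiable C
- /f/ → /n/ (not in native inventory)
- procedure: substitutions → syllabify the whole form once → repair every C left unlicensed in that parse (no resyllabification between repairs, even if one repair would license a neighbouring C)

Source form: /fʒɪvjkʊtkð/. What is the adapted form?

Substitution: /f/ → /n/, giving /nʒɪvjkʊtkð/.
The consonants /v/, /t/, /k/, /ð/ cannot be parsed into a legal (C)(C)V syllable (no codas are permitted; onsets may contain at most 2 consonants).
Inserting the epenthetic vowel yields /v/ → /vʊ/, /t/ → /tʊ/, /k/ → /kʊ/, /ð/ → /ðʊ/.

nʒɪvʊjkʊtʊkʊðʊ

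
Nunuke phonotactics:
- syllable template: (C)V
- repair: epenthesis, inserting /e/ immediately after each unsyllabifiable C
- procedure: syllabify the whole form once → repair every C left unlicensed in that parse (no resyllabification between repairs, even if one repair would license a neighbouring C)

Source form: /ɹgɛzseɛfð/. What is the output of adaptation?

Syllabifying with onset maximization leaves /ɹ/, /z/, /f/, /ð/ stranded (no codas are permitted; onsets are limited to one consonant).
Each unlicensed consonant becomes the onset of a new syllable: /ɹ/ → /ɹe/, /z/ → /ze/, /f/ → /fe/, /ð/ → /ðe/.

ɹegɛzeseɛfeðe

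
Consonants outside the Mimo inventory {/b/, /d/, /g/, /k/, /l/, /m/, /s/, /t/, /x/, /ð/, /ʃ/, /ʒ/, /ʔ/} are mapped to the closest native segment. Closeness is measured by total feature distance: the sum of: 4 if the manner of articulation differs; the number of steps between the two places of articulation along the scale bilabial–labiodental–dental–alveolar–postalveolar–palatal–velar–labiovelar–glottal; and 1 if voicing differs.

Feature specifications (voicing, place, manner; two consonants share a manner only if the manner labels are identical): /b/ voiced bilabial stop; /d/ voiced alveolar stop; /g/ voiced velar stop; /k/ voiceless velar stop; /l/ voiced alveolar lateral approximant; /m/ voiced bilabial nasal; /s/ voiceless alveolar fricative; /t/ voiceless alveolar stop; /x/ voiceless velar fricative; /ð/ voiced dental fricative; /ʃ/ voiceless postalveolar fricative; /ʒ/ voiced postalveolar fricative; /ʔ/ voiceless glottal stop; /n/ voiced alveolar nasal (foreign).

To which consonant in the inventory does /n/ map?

m

/m/ is closest: same manner (nasal), place distance 3 (alveolar→bilabial), same voicing; total 3. Next closest is /d/ at distance 4.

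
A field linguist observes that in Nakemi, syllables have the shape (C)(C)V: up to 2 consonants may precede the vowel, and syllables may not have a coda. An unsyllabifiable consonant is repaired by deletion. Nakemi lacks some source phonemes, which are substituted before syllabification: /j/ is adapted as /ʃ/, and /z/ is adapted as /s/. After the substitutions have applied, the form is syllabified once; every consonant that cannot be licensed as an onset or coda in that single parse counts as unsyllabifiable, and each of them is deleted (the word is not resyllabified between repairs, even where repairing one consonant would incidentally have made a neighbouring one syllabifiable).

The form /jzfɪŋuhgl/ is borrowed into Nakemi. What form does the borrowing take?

Substitution: /j/ → /ʃ/, /z/ → /s/, giving /ʃsfɪŋuhgl/.
The consonants /ʃ/, /h/, /g/, /l/ cannot be parsed into a legal (C)(C)V syllable (no codas are permitted; onsets may contain at most 2 consonants).
Deleting the stranded consonants removes /ʃ/, /h/, /g/, /l/.

sfɪŋu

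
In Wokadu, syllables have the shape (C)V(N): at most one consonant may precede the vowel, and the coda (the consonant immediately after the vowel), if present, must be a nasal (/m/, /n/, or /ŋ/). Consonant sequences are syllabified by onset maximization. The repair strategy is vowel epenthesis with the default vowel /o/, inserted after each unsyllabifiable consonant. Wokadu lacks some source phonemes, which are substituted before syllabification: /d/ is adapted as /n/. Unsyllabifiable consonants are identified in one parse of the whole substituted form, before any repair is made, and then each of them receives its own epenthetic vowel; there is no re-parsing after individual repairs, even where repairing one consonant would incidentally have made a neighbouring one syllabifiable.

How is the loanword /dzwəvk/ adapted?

nozowəvoko

Substitution: /d/ → /n/, giving /nzwəvk/.
Under (C)V(N), the unsyllabifiable consonants are /n/, /z/, /v/, /k/ (only a nasal (/m/, /n/, or /ŋ/) is licensed in coda position; onsets are limited to one consonant).
Epenthesis after each stranded consonant: /n/ → /no/, /z/ → /zo/, /v/ → /vo/, /k/ → /ko/.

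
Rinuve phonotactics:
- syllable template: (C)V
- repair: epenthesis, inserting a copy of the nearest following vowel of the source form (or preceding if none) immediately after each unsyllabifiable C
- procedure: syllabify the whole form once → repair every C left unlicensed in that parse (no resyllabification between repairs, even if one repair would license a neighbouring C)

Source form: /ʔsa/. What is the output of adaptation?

ʔasa

Syllabifying with onset maximization leaves /ʔ/ stranded (no codas are permitted; onsets are limited to one consonant).
Each unlicensed consonant becomes the onset of a new syllable: /ʔ/ → /ʔa/.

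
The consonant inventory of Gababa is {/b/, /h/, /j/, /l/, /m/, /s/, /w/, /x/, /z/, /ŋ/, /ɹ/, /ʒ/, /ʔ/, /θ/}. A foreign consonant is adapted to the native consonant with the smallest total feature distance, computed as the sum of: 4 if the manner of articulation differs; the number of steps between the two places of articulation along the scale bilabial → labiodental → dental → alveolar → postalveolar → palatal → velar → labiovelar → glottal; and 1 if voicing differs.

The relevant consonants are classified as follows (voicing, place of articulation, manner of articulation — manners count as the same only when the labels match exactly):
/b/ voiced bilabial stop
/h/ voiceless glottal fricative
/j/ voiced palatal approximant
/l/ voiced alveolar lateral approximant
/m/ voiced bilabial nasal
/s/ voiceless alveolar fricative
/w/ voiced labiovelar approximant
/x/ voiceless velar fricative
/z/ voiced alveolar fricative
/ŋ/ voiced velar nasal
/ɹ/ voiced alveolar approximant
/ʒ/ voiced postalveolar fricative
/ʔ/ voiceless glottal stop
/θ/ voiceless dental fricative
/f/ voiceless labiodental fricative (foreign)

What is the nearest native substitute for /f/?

θ

/θ/ is closest: same manner (fricative), place distance 1 (labiodental→dental), same voicing; total 1. Next closest is /s/ at distance 2.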